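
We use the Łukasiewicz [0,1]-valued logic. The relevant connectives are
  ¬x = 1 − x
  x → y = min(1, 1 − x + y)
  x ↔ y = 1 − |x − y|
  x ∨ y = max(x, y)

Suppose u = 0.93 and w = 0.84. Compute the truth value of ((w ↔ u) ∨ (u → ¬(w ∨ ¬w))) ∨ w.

0.91

w ↔ u = 1 − |0.84 − 0.93| = 1 − 0.09 = 0.91
¬w = 1 − 0.84 = 0.16
w ∨ ¬w = max(0.84, 0.16) = 0.84
¬(w ∨ ¬w) = 1 − 0.84 = 0.16
u → ¬(w ∨ ¬w) = min(1, 1 − 0.93 + 0.16) = min(1, 0.23) = 0.23
(w ↔ u) ∨ (u → ¬(w ∨ ¬w)) = max(0.91, 0.23) = 0.91
((w ↔ u) ∨ (u → ¬(w ∨ ¬w))) ∨ w = max(0.91, 0.84) = 0.91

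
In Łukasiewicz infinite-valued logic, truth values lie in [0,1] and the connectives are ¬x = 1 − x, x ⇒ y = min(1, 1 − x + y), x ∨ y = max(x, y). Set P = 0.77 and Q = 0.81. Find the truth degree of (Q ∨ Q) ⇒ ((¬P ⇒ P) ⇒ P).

Q ∨ Q = max(0.81, 0.81) = 0.81
¬P = 1 − 0.77 = 0.23
¬P ⇒ P = min(1, 1 − 0.23 + 0.77) = min(1, 1.54) = 1.00
(¬P ⇒ P) ⇒ P = min(1, 1 − 1.00 + 0.77) = min(1, 0.77) = 0.77
(Q ∨ Q) ⇒ ((¬P ⇒ P) ⇒ P) = min(1, 1 − 0.81 + 0.77) = min(1, 0.96) = 0.96

0.96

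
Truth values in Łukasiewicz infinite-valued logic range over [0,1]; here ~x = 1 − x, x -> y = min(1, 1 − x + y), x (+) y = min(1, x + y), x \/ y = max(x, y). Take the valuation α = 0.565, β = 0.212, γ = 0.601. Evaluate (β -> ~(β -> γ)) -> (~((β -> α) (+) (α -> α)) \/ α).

0.777

β -> γ = min(1, 1 − 0.212 + 0.601) = min(1, 1.389) = 1.000
~(β -> γ) = 1 − 1.000 = 0.000
β -> ~(β -> γ) = min(1, 1 − 0.212 + 0.000) = min(1, 0.788) = 0.788
β -> α = min(1, 1 − 0.212 + 0.565) = min(1, 1.353) = 1.000
α -> α = min(1, 1 − 0.565 + 0.565) = min(1, 1.000) = 1.000
(β -> α) (+) (α -> α) = min(1, 1.000 + 1.000) = min(1, 2.000) = 1.000
~((β -> α) (+) (α -> α)) = 1 − 1.000 = 0.000
~((β -> α) (+) (α -> α)) \/ α = max(0.000, 0.565) = 0.565
(β -> ~(β -> γ)) -> (~((β -> α) (+) (α -> α)) \/ α) = min(1, 1 − 0.788 + 0.565) = min(1, 0.777) = 0.777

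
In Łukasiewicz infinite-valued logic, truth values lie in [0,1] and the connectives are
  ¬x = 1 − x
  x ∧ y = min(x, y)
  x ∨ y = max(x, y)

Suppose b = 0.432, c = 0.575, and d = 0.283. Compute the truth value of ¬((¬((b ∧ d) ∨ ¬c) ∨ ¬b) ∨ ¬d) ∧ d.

b ∧ d = min(0.432, 0.283) = 0.283
¬c = 1 − 0.575 = 0.425
(b ∧ d) ∨ ¬c = max(0.283, 0.425) = 0.425
¬((b ∧ d) ∨ ¬c) = 1 − 0.425 = 0.575
¬b = 1 − 0.432 = 0.568
¬((b ∧ d) ∨ ¬c) ∨ ¬b = max(0.575, 0.568) = 0.575
¬d = 1 − 0.283 = 0.717
(¬((b ∧ d) ∨ ¬c) ∨ ¬b) ∨ ¬d = max(0.575, 0.717) = 0.717
¬((¬((b ∧ d) ∨ ¬c) ∨ ¬b) ∨ ¬d) = 1 − 0.717 = 0.283
¬((¬((b ∧ d) ∨ ¬c) ∨ ¬b) ∨ ¬d) ∧ d = min(0.283, 0.283) = 0.283

0.283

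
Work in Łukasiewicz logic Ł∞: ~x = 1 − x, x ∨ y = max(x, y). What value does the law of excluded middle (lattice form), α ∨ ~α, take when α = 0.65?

0.65

~α = 1 − 0.65 = 0.35
α ∨ ~α = max(0.65, 0.35) = 0.65
(The value 0.65 < 1 shows this instance is not satisfied; not a Ł∞-tautology — its value is max(a, 1−a).)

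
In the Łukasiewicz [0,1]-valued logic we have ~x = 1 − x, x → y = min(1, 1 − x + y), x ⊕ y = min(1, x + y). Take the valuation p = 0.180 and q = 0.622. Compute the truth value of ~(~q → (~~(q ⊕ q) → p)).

~q = 1 − 0.622 = 0.378
q ⊕ q = min(1, 0.622 + 0.622) = min(1, 1.244) = 1.000
~(q ⊕ q) = 1 − 1.000 = 0.000
~~(q ⊕ q) = 1 − 0.000 = 1.000
~~(q ⊕ q) → p = min(1, 1 − 1.000 + 0.180) = min(1, 0.180) = 0.180
~q → (~~(q ⊕ q) → p) = min(1, 1 − 0.378 + 0.180) = min(1, 0.802) = 0.802
~(~q → (~~(q ⊕ q) → p)) = 1 − 0.802 = 0.198

0.198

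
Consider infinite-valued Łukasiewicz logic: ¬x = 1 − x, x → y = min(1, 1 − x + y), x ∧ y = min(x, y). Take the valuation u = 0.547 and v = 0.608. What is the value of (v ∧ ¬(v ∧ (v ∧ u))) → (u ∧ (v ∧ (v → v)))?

1.000

v ∧ u = min(0.608, 0.547) = 0.547
v ∧ (v ∧ u) = min(0.608, 0.547) = 0.547
¬(v ∧ (v ∧ u)) = 1 − 0.547 = 0.453
v ∧ ¬(v ∧ (v ∧ u)) = min(0.608, 0.453) = 0.453
v → v = min(1, 1 − 0.608 + 0.608) = min(1, 1.000) = 1.000
v ∧ (v → v) = min(0.608, 1.000) = 0.608
u ∧ (v ∧ (v → v)) = min(0.547, 0.608) = 0.547
(v ∧ ¬(v ∧ (v ∧ u))) → (u ∧ (v ∧ (v → v))) = min(1, 1 − 0.453 + 0.547) = min(1, 1.094) = 1.000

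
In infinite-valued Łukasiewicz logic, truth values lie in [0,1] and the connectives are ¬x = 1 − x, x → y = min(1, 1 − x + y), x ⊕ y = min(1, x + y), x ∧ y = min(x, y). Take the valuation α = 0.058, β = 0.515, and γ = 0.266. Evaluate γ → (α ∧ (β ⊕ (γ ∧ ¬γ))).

0.792

¬γ = 1 − 0.266 = 0.734
γ ∧ ¬γ = min(0.266, 0.734) = 0.266
β ⊕ (γ ∧ ¬γ) = min(1, 0.515 + 0.266) = min(1, 0.781) = 0.781
α ∧ (β ⊕ (γ ∧ ¬γ)) = min(0.058, 0.781) = 0.058
γ → (α ∧ (β ⊕ (γ ∧ ¬γ))) = min(1, 1 − 0.266 + 0.058) = min(1, 0.792) = 0.792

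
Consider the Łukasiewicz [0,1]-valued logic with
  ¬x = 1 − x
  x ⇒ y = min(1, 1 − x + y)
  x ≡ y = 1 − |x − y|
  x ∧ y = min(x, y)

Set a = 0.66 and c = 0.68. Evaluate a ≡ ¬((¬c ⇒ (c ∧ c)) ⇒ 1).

0.34

¬c = 1 − 0.68 = 0.32
c ∧ c = min(0.68, 0.68) = 0.68
¬c ⇒ (c ∧ c) = min(1, 1 − 0.32 + 0.68) = min(1, 1.36) = 1.00
(¬c ⇒ (c ∧ c)) ⇒ 1 = min(1, 1 − 1.00 + 1.00) = min(1, 1.00) = 1.00
¬((¬c ⇒ (c ∧ c)) ⇒ 1) = 1 − 1.00 = 0.00
a ≡ ¬((¬c ⇒ (c ∧ c)) ⇒ 1) = 1 − |0.66 − 0.00| = 1 − 0.66 = 0.34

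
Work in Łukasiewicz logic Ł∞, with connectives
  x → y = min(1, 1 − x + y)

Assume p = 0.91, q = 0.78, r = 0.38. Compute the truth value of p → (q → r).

0.69

q → r = min(1, 1 − 0.78 + 0.38) = min(1, 0.60) = 0.60
p → (q → r) = min(1, 1 − 0.91 + 0.60) = min(1, 0.69) = 0.69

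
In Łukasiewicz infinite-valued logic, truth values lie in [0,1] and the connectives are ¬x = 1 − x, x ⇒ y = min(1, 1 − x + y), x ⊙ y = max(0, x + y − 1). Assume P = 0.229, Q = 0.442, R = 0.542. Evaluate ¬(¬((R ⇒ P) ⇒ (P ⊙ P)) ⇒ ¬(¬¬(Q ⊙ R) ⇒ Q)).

0.687

R ⇒ P = min(1, 1 − 0.542 + 0.229) = min(1, 0.687) = 0.687
P ⊙ P = max(0, 0.229 + 0.229 − 1) = max(0, -0.542) = 0.000
(R ⇒ P) ⇒ (P ⊙ P) = min(1, 1 − 0.687 + 0.000) = min(1, 0.313) = 0.313
¬((R ⇒ P) ⇒ (P ⊙ P)) = 1 − 0.313 = 0.687
Q ⊙ R = max(0, 0.442 + 0.542 − 1) = max(0, -0.016) = 0.000
¬(Q ⊙ R) = 1 − 0.000 = 1.000
¬¬(Q ⊙ R) = 1 − 1.000 = 0.000
¬¬(Q ⊙ R) ⇒ Q = min(1, 1 − 0.000 + 0.442) = min(1, 1.442) = 1.000
¬(¬¬(Q ⊙ R) ⇒ Q) = 1 − 1.000 = 0.000
¬((R ⇒ P) ⇒ (P ⊙ P)) ⇒ ¬(¬¬(Q ⊙ R) ⇒ Q) = min(1, 1 − 0.687 + 0.000) = min(1, 0.313) = 0.313
¬(¬((R ⇒ P) ⇒ (P ⊙ P)) ⇒ ¬(¬¬(Q ⊙ R) ⇒ Q)) = 1 − 0.313 = 0.687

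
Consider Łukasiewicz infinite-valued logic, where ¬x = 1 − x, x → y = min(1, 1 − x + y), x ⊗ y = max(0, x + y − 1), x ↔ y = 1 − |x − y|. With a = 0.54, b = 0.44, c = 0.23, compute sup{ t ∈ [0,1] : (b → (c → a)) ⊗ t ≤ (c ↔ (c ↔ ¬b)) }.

c → a = min(1, 1 − 0.23 + 0.54) = min(1, 1.31) = 1.00
b → (c → a) = min(1, 1 − 0.44 + 1.00) = min(1, 1.56) = 1.00
So the left factor is b → (c → a) = 1.00.
¬b = 1 − 0.44 = 0.56
c ↔ ¬b = 1 − |0.23 − 0.56| = 1 − 0.33 = 0.67
c ↔ (c ↔ ¬b) = 1 − |0.23 − 0.67| = 1 − 0.44 = 0.56
So the right-hand bound is c ↔ (c ↔ ¬b) = 0.56.
The residuum of the Łukasiewicz t-norm gives the supremum: min(1, 1 − 1.00 + 0.56).
1 − 1.00 + 0.56 = 0.56, so t = min(1, 0.56) = 0.56.
Check: 1.00 ⊗ 0.56 = max(0, 0.56) = 0.56 ≤ 0.56.

0.56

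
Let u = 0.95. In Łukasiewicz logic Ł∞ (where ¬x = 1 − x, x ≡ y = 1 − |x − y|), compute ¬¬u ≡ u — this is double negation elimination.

¬u = 1 − 0.95 = 0.05
¬¬u = 1 − 0.05 = 0.95
¬¬u ≡ u = 1 − |0.95 − 0.95| = 1 − 0.00 = 1.00
(As expected: always 1 in Ł∞ since negation is involutive.)

1.00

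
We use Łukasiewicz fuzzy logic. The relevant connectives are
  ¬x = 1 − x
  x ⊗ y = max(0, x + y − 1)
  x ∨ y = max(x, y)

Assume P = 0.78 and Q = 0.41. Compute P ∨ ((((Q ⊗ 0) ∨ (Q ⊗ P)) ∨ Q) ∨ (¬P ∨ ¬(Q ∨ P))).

0.78

Q ⊗ 0 = max(0, 0.41 + 0.00 − 1) = max(0, -0.59) = 0.00
Q ⊗ P = max(0, 0.41 + 0.78 − 1) = max(0, 0.19) = 0.19
(Q ⊗ 0) ∨ (Q ⊗ P) = max(0.00, 0.19) = 0.19
((Q ⊗ 0) ∨ (Q ⊗ P)) ∨ Q = max(0.19, 0.41) = 0.41
¬P = 1 − 0.78 = 0.22
Q ∨ P = max(0.41, 0.78) = 0.78
¬(Q ∨ P) = 1 − 0.78 = 0.22
¬P ∨ ¬(Q ∨ P) = max(0.22, 0.22) = 0.22
(((Q ⊗ 0) ∨ (Q ⊗ P)) ∨ Q) ∨ (¬P ∨ ¬(Q ∨ P)) = max(0.41, 0.22) = 0.41
P ∨ ((((Q ⊗ 0) ∨ (Q ⊗ P)) ∨ Q) ∨ (¬P ∨ ¬(Q ∨ P))) = max(0.78, 0.41) = 0.78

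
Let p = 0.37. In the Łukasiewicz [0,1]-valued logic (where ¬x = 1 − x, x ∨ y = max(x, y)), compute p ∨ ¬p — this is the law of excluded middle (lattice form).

0.63

¬p = 1 − 0.37 = 0.63
p ∨ ¬p = max(0.37, 0.63) = 0.63
(The value 0.63 < 1 shows this instance is not satisfied; not a Ł∞-tautology — its value is max(a, 1−a).)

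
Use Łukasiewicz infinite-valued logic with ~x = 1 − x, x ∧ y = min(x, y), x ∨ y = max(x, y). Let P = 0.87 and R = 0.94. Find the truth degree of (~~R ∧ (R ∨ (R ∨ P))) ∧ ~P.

~R = 1 − 0.94 = 0.06
~~R = 1 − 0.06 = 0.94
R ∨ P = max(0.94, 0.87) = 0.94
R ∨ (R ∨ P) = max(0.94, 0.94) = 0.94
~~R ∧ (R ∨ (R ∨ P)) = min(0.94, 0.94) = 0.94
~P = 1 − 0.87 = 0.13
(~~R ∧ (R ∨ (R ∨ P))) ∧ ~P = min(0.94, 0.13) = 0.13

0.13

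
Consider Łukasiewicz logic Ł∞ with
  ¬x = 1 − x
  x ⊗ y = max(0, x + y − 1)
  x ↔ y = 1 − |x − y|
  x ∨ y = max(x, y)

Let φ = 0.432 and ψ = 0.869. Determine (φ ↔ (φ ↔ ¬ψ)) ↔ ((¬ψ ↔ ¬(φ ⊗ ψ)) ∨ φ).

0.699

¬ψ = 1 − 0.869 = 0.131
φ ↔ ¬ψ = 1 − |0.432 − 0.131| = 1 − 0.301 = 0.699
φ ↔ (φ ↔ ¬ψ) = 1 − |0.432 − 0.699| = 1 − 0.267 = 0.733
φ ⊗ ψ = max(0, 0.432 + 0.869 − 1) = max(0, 0.301) = 0.301
¬(φ ⊗ ψ) = 1 − 0.301 = 0.699
¬ψ ↔ ¬(φ ⊗ ψ) = 1 − |0.131 − 0.699| = 1 − 0.568 = 0.432
(¬ψ ↔ ¬(φ ⊗ ψ)) ∨ φ = max(0.432, 0.432) = 0.432
(φ ↔ (φ ↔ ¬ψ)) ↔ ((¬ψ ↔ ¬(φ ⊗ ψ)) ∨ φ) = 1 − |0.733 − 0.432| = 1 − 0.301 = 0.699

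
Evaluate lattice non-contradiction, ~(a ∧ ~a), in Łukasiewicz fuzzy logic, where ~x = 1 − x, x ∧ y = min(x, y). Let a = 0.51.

0.51

~a = 1 − 0.51 = 0.49
a ∧ ~a = min(0.51, 0.49) = 0.49
~(a ∧ ~a) = 1 − 0.49 = 0.51
(The value 0.51 < 1 shows this instance is not satisfied; not a Ł∞-tautology — its value is 1 − min(a, 1−a).)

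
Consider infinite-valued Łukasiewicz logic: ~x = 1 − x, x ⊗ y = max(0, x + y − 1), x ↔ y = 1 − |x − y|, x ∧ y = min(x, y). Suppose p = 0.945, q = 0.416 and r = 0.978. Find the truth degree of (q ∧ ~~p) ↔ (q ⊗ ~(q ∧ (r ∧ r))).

~p = 1 − 0.945 = 0.055
~~p = 1 − 0.055 = 0.945
q ∧ ~~p = min(0.416, 0.945) = 0.416
r ∧ r = min(0.978, 0.978) = 0.978
q ∧ (r ∧ r) = min(0.416, 0.978) = 0.416
~(q ∧ (r ∧ r)) = 1 − 0.416 = 0.584
q ⊗ ~(q ∧ (r ∧ r)) = max(0, 0.416 + 0.584 − 1) = max(0, 0.000) = 0.000
(q ∧ ~~p) ↔ (q ⊗ ~(q ∧ (r ∧ r))) = 1 − |0.416 − 0.000| = 1 − 0.416 = 0.584

0.584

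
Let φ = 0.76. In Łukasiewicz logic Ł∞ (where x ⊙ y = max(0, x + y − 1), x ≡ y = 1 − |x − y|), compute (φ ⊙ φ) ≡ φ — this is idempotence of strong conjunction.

0.76

φ ⊙ φ = max(0, 0.76 + 0.76 − 1) = max(0, 0.52) = 0.52
(φ ⊙ φ) ≡ φ = 1 − |0.52 − 0.76| = 1 − 0.24 = 0.76
(The value 0.76 < 1 shows this instance is not satisfied; fails in Ł∞ since a ⊗ a = max(0, 2a−1) ≠ a in general.)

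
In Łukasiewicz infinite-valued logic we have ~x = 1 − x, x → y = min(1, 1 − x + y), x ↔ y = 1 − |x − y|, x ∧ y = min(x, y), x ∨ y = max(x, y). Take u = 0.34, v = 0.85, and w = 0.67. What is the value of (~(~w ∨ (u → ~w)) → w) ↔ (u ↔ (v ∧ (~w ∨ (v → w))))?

0.52

~w = 1 − 0.67 = 0.33
u → ~w = min(1, 1 − 0.34 + 0.33) = min(1, 0.99) = 0.99
~w ∨ (u → ~w) = max(0.33, 0.99) = 0.99
~(~w ∨ (u → ~w)) = 1 − 0.99 = 0.01
~(~w ∨ (u → ~w)) → w = min(1, 1 − 0.01 + 0.67) = min(1, 1.66) = 1.00
v → w = min(1, 1 − 0.85 + 0.67) = min(1, 0.82) = 0.82
~w ∨ (v → w) = max(0.33, 0.82) = 0.82
v ∧ (~w ∨ (v → w)) = min(0.85, 0.82) = 0.82
u ↔ (v ∧ (~w ∨ (v → w))) = 1 − |0.34 − 0.82| = 1 − 0.48 = 0.52
(~(~w ∨ (u → ~w)) → w) ↔ (u ↔ (v ∧ (~w ∨ (v → w)))) = 1 − |1.00 − 0.52| = 1 − 0.48 = 0.52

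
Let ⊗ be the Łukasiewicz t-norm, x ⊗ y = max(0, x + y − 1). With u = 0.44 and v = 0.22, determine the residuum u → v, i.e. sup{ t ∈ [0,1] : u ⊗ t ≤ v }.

0.78

The residuum of the Łukasiewicz t-norm gives the supremum: min(1, 1 − 0.44 + 0.22).
1 − 0.44 + 0.22 = 0.78, so t = min(1, 0.78) = 0.78.
Check: 0.44 ⊗ 0.78 = max(0, 0.22) = 0.22 ≤ 0.22.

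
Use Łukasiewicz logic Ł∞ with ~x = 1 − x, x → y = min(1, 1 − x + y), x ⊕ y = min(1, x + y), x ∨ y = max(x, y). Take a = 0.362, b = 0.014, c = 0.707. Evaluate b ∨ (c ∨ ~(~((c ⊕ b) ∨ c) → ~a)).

0.707

c ⊕ b = min(1, 0.707 + 0.014) = min(1, 0.721) = 0.721
(c ⊕ b) ∨ c = max(0.721, 0.707) = 0.721
~((c ⊕ b) ∨ c) = 1 − 0.721 = 0.279
~a = 1 − 0.362 = 0.638
~((c ⊕ b) ∨ c) → ~a = min(1, 1 − 0.279 + 0.638) = min(1, 1.359) = 1.000
~(~((c ⊕ b) ∨ c) → ~a) = 1 − 1.000 = 0.000
c ∨ ~(~((c ⊕ b) ∨ c) → ~a) = max(0.707, 0.000) = 0.707
b ∨ (c ∨ ~(~((c ⊕ b) ∨ c) → ~a)) = max(0.014, 0.707) = 0.707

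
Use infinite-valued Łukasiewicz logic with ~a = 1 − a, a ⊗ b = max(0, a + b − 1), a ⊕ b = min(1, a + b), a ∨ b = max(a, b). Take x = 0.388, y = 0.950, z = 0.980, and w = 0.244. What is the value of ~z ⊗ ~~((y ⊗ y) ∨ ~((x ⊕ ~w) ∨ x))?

0.000

~z = 1 − 0.980 = 0.020
y ⊗ y = max(0, 0.950 + 0.950 − 1) = max(0, 0.900) = 0.900
~w = 1 − 0.244 = 0.756
x ⊕ ~w = min(1, 0.388 + 0.756) = min(1, 1.144) = 1.000
(x ⊕ ~w) ∨ x = max(1.000, 0.388) = 1.000
~((x ⊕ ~w) ∨ x) = 1 − 1.000 = 0.000
(y ⊗ y) ∨ ~((x ⊕ ~w) ∨ x) = max(0.900, 0.000) = 0.900
~((y ⊗ y) ∨ ~((x ⊕ ~w) ∨ x)) = 1 − 0.900 = 0.100
~~((y ⊗ y) ∨ ~((x ⊕ ~w) ∨ x)) = 1 − 0.100 = 0.900
~z ⊗ ~~((y ⊗ y) ∨ ~((x ⊕ ~w) ∨ x)) = max(0, 0.020 + 0.900 − 1) = max(0, -0.080) = 0.000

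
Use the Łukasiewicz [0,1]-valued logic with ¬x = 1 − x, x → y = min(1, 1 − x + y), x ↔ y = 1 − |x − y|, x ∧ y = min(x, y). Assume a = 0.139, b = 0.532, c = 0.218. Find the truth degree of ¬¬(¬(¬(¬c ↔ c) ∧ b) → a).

0.671

¬c = 1 − 0.218 = 0.782
¬c ↔ c = 1 − |0.782 − 0.218| = 1 − 0.564 = 0.436
¬(¬c ↔ c) = 1 − 0.436 = 0.564
¬(¬c ↔ c) ∧ b = min(0.564, 0.532) = 0.532
¬(¬(¬c ↔ c) ∧ b) = 1 − 0.532 = 0.468
¬(¬(¬c ↔ c) ∧ b) → a = min(1, 1 − 0.468 + 0.139) = min(1, 0.671) = 0.671
¬(¬(¬(¬c ↔ c) ∧ b) → a) = 1 − 0.671 = 0.329
¬¬(¬(¬(¬c ↔ c) ∧ b) → a) = 1 − 0.329 = 0.671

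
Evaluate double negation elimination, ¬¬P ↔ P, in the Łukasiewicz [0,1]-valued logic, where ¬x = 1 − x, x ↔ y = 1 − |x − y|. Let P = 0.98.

¬P = 1 − 0.98 = 0.02
¬¬P = 1 − 0.02 = 0.98
¬¬P ↔ P = 1 − |0.98 − 0.98| = 1 − 0.00 = 1.00
(As expected: always 1 in Ł∞ since negation is involutive.)

1.00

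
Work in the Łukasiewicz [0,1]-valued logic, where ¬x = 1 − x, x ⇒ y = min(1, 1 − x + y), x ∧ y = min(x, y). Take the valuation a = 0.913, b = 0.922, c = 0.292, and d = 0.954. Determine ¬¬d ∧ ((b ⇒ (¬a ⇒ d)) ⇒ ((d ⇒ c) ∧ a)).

¬d = 1 − 0.954 = 0.046
¬¬d = 1 − 0.046 = 0.954
¬a = 1 − 0.913 = 0.087
¬a ⇒ d = min(1, 1 − 0.087 + 0.954) = min(1, 1.867) = 1.000
b ⇒ (¬a ⇒ d) = min(1, 1 − 0.922 + 1.000) = min(1, 1.078) = 1.000
d ⇒ c = min(1, 1 − 0.954 + 0.292) = min(1, 0.338) = 0.338
(d ⇒ c) ∧ a = min(0.338, 0.913) = 0.338
(b ⇒ (¬a ⇒ d)) ⇒ ((d ⇒ c) ∧ a) = min(1, 1 − 1.000 + 0.338) = min(1, 0.338) = 0.338
¬¬d ∧ ((b ⇒ (¬a ⇒ d)) ⇒ ((d ⇒ c) ∧ a)) = min(0.954, 0.338) = 0.338

0.338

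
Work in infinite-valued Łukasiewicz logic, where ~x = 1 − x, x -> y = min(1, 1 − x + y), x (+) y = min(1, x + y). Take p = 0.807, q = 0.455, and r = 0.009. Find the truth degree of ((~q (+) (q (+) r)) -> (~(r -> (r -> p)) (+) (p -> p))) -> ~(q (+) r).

~q = 1 − 0.455 = 0.545
q (+) r = min(1, 0.455 + 0.009) = min(1, 0.464) = 0.464
~q (+) (q (+) r) = min(1, 0.545 + 0.464) = min(1, 1.009) = 1.000
r -> p = min(1, 1 − 0.009 + 0.807) = min(1, 1.798) = 1.000
r -> (r -> p) = min(1, 1 − 0.009 + 1.000) = min(1, 1.991) = 1.000
~(r -> (r -> p)) = 1 − 1.000 = 0.000
p -> p = min(1, 1 − 0.807 + 0.807) = min(1, 1.000) = 1.000
~(r -> (r -> p)) (+) (p -> p) = min(1, 0.000 + 1.000) = min(1, 1.000) = 1.000
(~q (+) (q (+) r)) -> (~(r -> (r -> p)) (+) (p -> p)) = min(1, 1 − 1.000 + 1.000) = min(1, 1.000) = 1.000
~(q (+) r) = 1 − 0.464 = 0.536
((~q (+) (q (+) r)) -> (~(r -> (r -> p)) (+) (p -> p))) -> ~(q (+) r) = min(1, 1 − 1.000 + 0.536) = min(1, 0.536) = 0.536

0.536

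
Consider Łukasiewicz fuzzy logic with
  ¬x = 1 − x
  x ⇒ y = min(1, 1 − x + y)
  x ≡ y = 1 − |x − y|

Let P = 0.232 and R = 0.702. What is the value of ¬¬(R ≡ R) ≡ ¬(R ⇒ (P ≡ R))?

R ≡ R = 1 − |0.702 − 0.702| = 1 − 0.000 = 1.000
¬(R ≡ R) = 1 − 1.000 = 0.000
¬¬(R ≡ R) = 1 − 0.000 = 1.000
P ≡ R = 1 − |0.232 − 0.702| = 1 − 0.470 = 0.530
R ⇒ (P ≡ R) = min(1, 1 − 0.702 + 0.530) = min(1, 0.828) = 0.828
¬(R ⇒ (P ≡ R)) = 1 − 0.828 = 0.172
¬¬(R ≡ R) ≡ ¬(R ⇒ (P ≡ R)) = 1 − |1.000 − 0.172| = 1 − 0.828 = 0.172

0.172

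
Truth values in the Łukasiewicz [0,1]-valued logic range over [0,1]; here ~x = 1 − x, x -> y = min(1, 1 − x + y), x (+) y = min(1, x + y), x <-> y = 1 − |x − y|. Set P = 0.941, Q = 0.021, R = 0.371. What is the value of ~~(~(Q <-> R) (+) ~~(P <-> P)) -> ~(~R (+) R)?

Q <-> R = 1 − |0.021 − 0.371| = 1 − 0.350 = 0.650
~(Q <-> R) = 1 − 0.650 = 0.350
P <-> P = 1 − |0.941 − 0.941| = 1 − 0.000 = 1.000
~(P <-> P) = 1 − 1.000 = 0.000
~~(P <-> P) = 1 − 0.000 = 1.000
~(Q <-> R) (+) ~~(P <-> P) = min(1, 0.350 + 1.000) = min(1, 1.350) = 1.000
~(~(Q <-> R) (+) ~~(P <-> P)) = 1 − 1.000 = 0.000
~~(~(Q <-> R) (+) ~~(P <-> P)) = 1 − 0.000 = 1.000
~R = 1 − 0.371 = 0.629
~R (+) R = min(1, 0.629 + 0.371) = min(1, 1.000) = 1.000
~(~R (+) R) = 1 − 1.000 = 0.000
~~(~(Q <-> R) (+) ~~(P <-> P)) -> ~(~R (+) R) = min(1, 1 − 1.000 + 0.000) = min(1, 0.000) = 0.000

0.000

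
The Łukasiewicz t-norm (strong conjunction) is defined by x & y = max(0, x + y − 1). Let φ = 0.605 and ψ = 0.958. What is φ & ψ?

φ & ψ = max(0, 0.605 + 0.958 − 1) = max(0, 0.563) = 0.563
For comparison, the Gödel (minimum) t-norm min(x, y) would give 0.605.

0.563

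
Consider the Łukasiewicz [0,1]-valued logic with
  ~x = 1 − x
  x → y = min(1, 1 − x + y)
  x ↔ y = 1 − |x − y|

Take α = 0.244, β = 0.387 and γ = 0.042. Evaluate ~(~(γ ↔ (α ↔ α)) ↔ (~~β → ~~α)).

0.101

α ↔ α = 1 − |0.244 − 0.244| = 1 − 0.000 = 1.000
γ ↔ (α ↔ α) = 1 − |0.042 − 1.000| = 1 − 0.958 = 0.042
~(γ ↔ (α ↔ α)) = 1 − 0.042 = 0.958
~β = 1 − 0.387 = 0.613
~~β = 1 − 0.613 = 0.387
~α = 1 − 0.244 = 0.756
~~α = 1 − 0.756 = 0.244
~~β → ~~α = min(1, 1 − 0.387 + 0.244) = min(1, 0.857) = 0.857
~(γ ↔ (α ↔ α)) ↔ (~~β → ~~α) = 1 − |0.958 − 0.857| = 1 − 0.101 = 0.899
~(~(γ ↔ (α ↔ α)) ↔ (~~β → ~~α)) = 1 − 0.899 = 0.101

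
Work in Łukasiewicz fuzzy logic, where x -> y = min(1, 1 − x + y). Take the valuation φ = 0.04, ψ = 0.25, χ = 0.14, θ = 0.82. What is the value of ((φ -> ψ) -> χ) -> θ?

1.00

φ -> ψ = min(1, 1 − 0.04 + 0.25) = min(1, 1.21) = 1.00
(φ -> ψ) -> χ = min(1, 1 − 1.00 + 0.14) = min(1, 0.14) = 0.14
((φ -> ψ) -> χ) -> θ = min(1, 1 − 0.14 + 0.82) = min(1, 1.68) = 1.00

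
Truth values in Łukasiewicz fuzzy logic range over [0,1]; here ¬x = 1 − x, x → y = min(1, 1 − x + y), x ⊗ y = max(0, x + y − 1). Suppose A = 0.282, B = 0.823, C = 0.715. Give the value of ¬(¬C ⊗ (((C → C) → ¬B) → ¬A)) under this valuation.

¬C = 1 − 0.715 = 0.285
C → C = min(1, 1 − 0.715 + 0.715) = min(1, 1.000) = 1.000
¬B = 1 − 0.823 = 0.177
(C → C) → ¬B = min(1, 1 − 1.000 + 0.177) = min(1, 0.177) = 0.177
¬A = 1 − 0.282 = 0.718
((C → C) → ¬B) → ¬A = min(1, 1 − 0.177 + 0.718) = min(1, 1.541) = 1.000
¬C ⊗ (((C → C) → ¬B) → ¬A) = max(0, 0.285 + 1.000 − 1) = max(0, 0.285) = 0.285
¬(¬C ⊗ (((C → C) → ¬B) → ¬A)) = 1 − 0.285 = 0.715

0.715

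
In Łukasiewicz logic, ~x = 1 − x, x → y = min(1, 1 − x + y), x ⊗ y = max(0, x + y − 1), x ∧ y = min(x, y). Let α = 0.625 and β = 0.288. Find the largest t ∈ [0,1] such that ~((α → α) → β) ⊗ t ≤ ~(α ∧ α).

0.663

α → α = min(1, 1 − 0.625 + 0.625) = min(1, 1.000) = 1.000
(α → α) → β = min(1, 1 − 1.000 + 0.288) = min(1, 0.288) = 0.288
~((α → α) → β) = 1 − 0.288 = 0.712
So the left factor is ~((α → α) → β) = 0.712.
α ∧ α = min(0.625, 0.625) = 0.625
~(α ∧ α) = 1 − 0.625 = 0.375
So the right-hand bound is ~(α ∧ α) = 0.375.
The residuum of the Łukasiewicz t-norm gives the supremum: min(1, 1 − 0.712 + 0.375).
1 − 0.712 + 0.375 = 0.663, so t = min(1, 0.663) = 0.663.
Check: 0.712 ⊗ 0.663 = max(0, 0.375) = 0.375 ≤ 0.375.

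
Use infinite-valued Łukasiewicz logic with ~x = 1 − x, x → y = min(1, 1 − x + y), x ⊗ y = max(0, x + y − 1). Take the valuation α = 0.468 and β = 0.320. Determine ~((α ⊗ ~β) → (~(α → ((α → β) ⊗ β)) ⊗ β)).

~β = 1 − 0.320 = 0.680
α ⊗ ~β = max(0, 0.468 + 0.680 − 1) = max(0, 0.148) = 0.148
α → β = min(1, 1 − 0.468 + 0.320) = min(1, 0.852) = 0.852
(α → β) ⊗ β = max(0, 0.852 + 0.320 − 1) = max(0, 0.172) = 0.172
α → ((α → β) ⊗ β) = min(1, 1 − 0.468 + 0.172) = min(1, 0.704) = 0.704
~(α → ((α → β) ⊗ β)) = 1 − 0.704 = 0.296
~(α → ((α → β) ⊗ β)) ⊗ β = max(0, 0.296 + 0.320 − 1) = max(0, -0.384) = 0.000
(α ⊗ ~β) → (~(α → ((α → β) ⊗ β)) ⊗ β) = min(1, 1 − 0.148 + 0.000) = min(1, 0.852) = 0.852
~((α ⊗ ~β) → (~(α → ((α → β) ⊗ β)) ⊗ β)) = 1 − 0.852 = 0.148

0.148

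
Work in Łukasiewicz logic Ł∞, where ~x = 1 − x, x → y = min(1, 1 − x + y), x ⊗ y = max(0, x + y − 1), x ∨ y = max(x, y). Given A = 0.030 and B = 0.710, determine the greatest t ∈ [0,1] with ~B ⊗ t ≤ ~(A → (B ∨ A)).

0.710

~B = 1 − 0.710 = 0.290
So the left factor is ~B = 0.290.
B ∨ A = max(0.710, 0.030) = 0.710
A → (B ∨ A) = min(1, 1 − 0.030 + 0.710) = min(1, 1.680) = 1.000
~(A → (B ∨ A)) = 1 − 1.000 = 0.000
So the right-hand bound is ~(A → (B ∨ A)) = 0.000.
The residuum of the Łukasiewicz t-norm gives the supremum: min(1, 1 − 0.290 + 0.000).
1 − 0.290 + 0.000 = 0.710, so t = min(1, 0.710) = 0.710.
Check: 0.290 ⊗ 0.710 = max(0, 0.000) = 0.000 ≤ 0.000.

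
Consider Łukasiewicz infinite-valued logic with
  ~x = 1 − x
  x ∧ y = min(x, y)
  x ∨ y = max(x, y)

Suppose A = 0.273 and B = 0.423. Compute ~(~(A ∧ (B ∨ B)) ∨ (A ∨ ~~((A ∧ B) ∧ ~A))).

B ∨ B = max(0.423, 0.423) = 0.423
A ∧ (B ∨ B) = min(0.273, 0.423) = 0.273
~(A ∧ (B ∨ B)) = 1 − 0.273 = 0.727
A ∧ B = min(0.273, 0.423) = 0.273
~A = 1 − 0.273 = 0.727
(A ∧ B) ∧ ~A = min(0.273, 0.727) = 0.273
~((A ∧ B) ∧ ~A) = 1 − 0.273 = 0.727
~~((A ∧ B) ∧ ~A) = 1 − 0.727 = 0.273
A ∨ ~~((A ∧ B) ∧ ~A) = max(0.273, 0.273) = 0.273
~(A ∧ (B ∨ B)) ∨ (A ∨ ~~((A ∧ B) ∧ ~A)) = max(0.727, 0.273) = 0.727
~(~(A ∧ (B ∨ B)) ∨ (A ∨ ~~((A ∧ B) ∧ ~A))) = 1 − 0.727 = 0.273

0.273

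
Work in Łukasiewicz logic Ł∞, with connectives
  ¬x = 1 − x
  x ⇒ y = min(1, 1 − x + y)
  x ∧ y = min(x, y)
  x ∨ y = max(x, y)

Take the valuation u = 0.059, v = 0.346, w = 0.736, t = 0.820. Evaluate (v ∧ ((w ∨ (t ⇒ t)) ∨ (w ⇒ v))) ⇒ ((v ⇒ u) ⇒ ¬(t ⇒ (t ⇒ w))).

t ⇒ t = min(1, 1 − 0.820 + 0.820) = min(1, 1.000) = 1.000
w ∨ (t ⇒ t) = max(0.736, 1.000) = 1.000
w ⇒ v = min(1, 1 − 0.736 + 0.346) = min(1, 0.610) = 0.610
(w ∨ (t ⇒ t)) ∨ (w ⇒ v) = max(1.000, 0.610) = 1.000
v ∧ ((w ∨ (t ⇒ t)) ∨ (w ⇒ v)) = min(0.346, 1.000) = 0.346
v ⇒ u = min(1, 1 − 0.346 + 0.059) = min(1, 0.713) = 0.713
t ⇒ w = min(1, 1 − 0.820 + 0.736) = min(1, 0.916) = 0.916
t ⇒ (t ⇒ w) = min(1, 1 − 0.820 + 0.916) = min(1, 1.096) = 1.000
¬(t ⇒ (t ⇒ w)) = 1 − 1.000 = 0.000
(v ⇒ u) ⇒ ¬(t ⇒ (t ⇒ w)) = min(1, 1 − 0.713 + 0.000) = min(1, 0.287) = 0.287
(v ∧ ((w ∨ (t ⇒ t)) ∨ (w ⇒ v))) ⇒ ((v ⇒ u) ⇒ ¬(t ⇒ (t ⇒ w))) = min(1, 1 − 0.346 + 0.287) = min(1, 0.941) = 0.941

0.941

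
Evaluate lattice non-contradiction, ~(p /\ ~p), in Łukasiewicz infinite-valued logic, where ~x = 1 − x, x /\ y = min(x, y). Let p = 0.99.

0.99

~p = 1 − 0.99 = 0.01
p /\ ~p = min(0.99, 0.01) = 0.01
~(p /\ ~p) = 1 − 0.01 = 0.99
(The value 0.99 < 1 shows this instance is not satisfied; not a Ł∞-tautology — its value is 1 − min(a, 1−a).)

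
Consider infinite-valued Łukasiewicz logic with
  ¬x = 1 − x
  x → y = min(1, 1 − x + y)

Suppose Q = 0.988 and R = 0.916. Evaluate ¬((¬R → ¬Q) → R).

0.012

¬R = 1 − 0.916 = 0.084
¬Q = 1 − 0.988 = 0.012
¬R → ¬Q = min(1, 1 − 0.084 + 0.012) = min(1, 0.928) = 0.928
(¬R → ¬Q) → R = min(1, 1 − 0.928 + 0.916) = min(1, 0.988) = 0.988
¬((¬R → ¬Q) → R) = 1 − 0.988 = 0.012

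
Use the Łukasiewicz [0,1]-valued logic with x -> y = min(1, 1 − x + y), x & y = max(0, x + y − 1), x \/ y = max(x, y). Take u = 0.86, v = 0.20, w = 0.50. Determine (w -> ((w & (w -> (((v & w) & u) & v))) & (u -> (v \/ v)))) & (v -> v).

0.50

v & w = max(0, 0.20 + 0.50 − 1) = max(0, -0.30) = 0.00
(v & w) & u = max(0, 0.00 + 0.86 − 1) = max(0, -0.14) = 0.00
((v & w) & u) & v = max(0, 0.00 + 0.20 − 1) = max(0, -0.80) = 0.00
w -> (((v & w) & u) & v) = min(1, 1 − 0.50 + 0.00) = min(1, 0.50) = 0.50
w & (w -> (((v & w) & u) & v)) = max(0, 0.50 + 0.50 − 1) = max(0, 0.00) = 0.00
v \/ v = max(0.20, 0.20) = 0.20
u -> (v \/ v) = min(1, 1 − 0.86 + 0.20) = min(1, 0.34) = 0.34
(w & (w -> (((v & w) & u) & v))) & (u -> (v \/ v)) = max(0, 0.00 + 0.34 − 1) = max(0, -0.66) = 0.00
w -> ((w & (w -> (((v & w) & u) & v))) & (u -> (v \/ v))) = min(1, 1 − 0.50 + 0.00) = min(1, 0.50) = 0.50
v -> v = min(1, 1 − 0.20 + 0.20) = min(1, 1.00) = 1.00
(w -> ((w & (w -> (((v & w) & u) & v))) & (u -> (v \/ v)))) & (v -> v) = max(0, 0.50 + 1.00 − 1) = max(0, 0.50) = 0.50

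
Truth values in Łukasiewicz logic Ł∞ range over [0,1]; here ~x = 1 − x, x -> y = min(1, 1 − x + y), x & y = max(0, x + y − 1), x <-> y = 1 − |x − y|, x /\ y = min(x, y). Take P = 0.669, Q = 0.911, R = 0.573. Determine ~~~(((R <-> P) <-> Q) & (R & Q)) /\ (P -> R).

0.523

R <-> P = 1 − |0.573 − 0.669| = 1 − 0.096 = 0.904
(R <-> P) <-> Q = 1 − |0.904 − 0.911| = 1 − 0.007 = 0.993
R & Q = max(0, 0.573 + 0.911 − 1) = max(0, 0.484) = 0.484
((R <-> P) <-> Q) & (R & Q) = max(0, 0.993 + 0.484 − 1) = max(0, 0.477) = 0.477
~(((R <-> P) <-> Q) & (R & Q)) = 1 − 0.477 = 0.523
~~(((R <-> P) <-> Q) & (R & Q)) = 1 − 0.523 = 0.477
~~~(((R <-> P) <-> Q) & (R & Q)) = 1 − 0.477 = 0.523
P -> R = min(1, 1 − 0.669 + 0.573) = min(1, 0.904) = 0.904
~~~(((R <-> P) <-> Q) & (R & Q)) /\ (P -> R) = min(0.523, 0.904) = 0.523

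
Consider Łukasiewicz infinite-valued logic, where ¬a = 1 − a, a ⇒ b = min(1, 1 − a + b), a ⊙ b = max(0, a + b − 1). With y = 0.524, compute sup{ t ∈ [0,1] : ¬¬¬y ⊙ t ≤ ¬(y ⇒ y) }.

0.524

¬y = 1 − 0.524 = 0.476
¬¬y = 1 − 0.476 = 0.524
¬¬¬y = 1 − 0.524 = 0.476
So the left factor is ¬¬¬y = 0.476.
y ⇒ y = min(1, 1 − 0.524 + 0.524) = min(1, 1.000) = 1.000
¬(y ⇒ y) = 1 − 1.000 = 0.000
So the right-hand bound is ¬(y ⇒ y) = 0.000.
The residuum of the Łukasiewicz t-norm gives the supremum: min(1, 1 − 0.476 + 0.000).
1 − 0.476 + 0.000 = 0.524, so t = min(1, 0.524) = 0.524.
Check: 0.476 ⊙ 0.524 = max(0, 0.000) = 0.000 ≤ 0.000.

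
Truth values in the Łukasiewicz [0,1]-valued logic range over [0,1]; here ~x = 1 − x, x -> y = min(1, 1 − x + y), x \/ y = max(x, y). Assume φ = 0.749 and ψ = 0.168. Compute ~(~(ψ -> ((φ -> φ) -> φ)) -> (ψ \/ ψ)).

0.000

φ -> φ = min(1, 1 − 0.749 + 0.749) = min(1, 1.000) = 1.000
(φ -> φ) -> φ = min(1, 1 − 1.000 + 0.749) = min(1, 0.749) = 0.749
ψ -> ((φ -> φ) -> φ) = min(1, 1 − 0.168 + 0.749) = min(1, 1.581) = 1.000
~(ψ -> ((φ -> φ) -> φ)) = 1 − 1.000 = 0.000
ψ \/ ψ = max(0.168, 0.168) = 0.168
~(ψ -> ((φ -> φ) -> φ)) -> (ψ \/ ψ) = min(1, 1 − 0.000 + 0.168) = min(1, 1.168) = 1.000
~(~(ψ -> ((φ -> φ) -> φ)) -> (ψ \/ ψ)) = 1 − 1.000 = 0.000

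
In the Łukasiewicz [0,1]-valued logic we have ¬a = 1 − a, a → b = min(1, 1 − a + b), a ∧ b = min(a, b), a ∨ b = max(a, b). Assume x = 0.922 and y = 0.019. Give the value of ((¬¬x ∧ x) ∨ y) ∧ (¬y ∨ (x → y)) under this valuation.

¬x = 1 − 0.922 = 0.078
¬¬x = 1 − 0.078 = 0.922
¬¬x ∧ x = min(0.922, 0.922) = 0.922
(¬¬x ∧ x) ∨ y = max(0.922, 0.019) = 0.922
¬y = 1 − 0.019 = 0.981
x → y = min(1, 1 − 0.922 + 0.019) = min(1, 0.097) = 0.097
¬y ∨ (x → y) = max(0.981, 0.097) = 0.981
((¬¬x ∧ x) ∨ y) ∧ (¬y ∨ (x → y)) = min(0.922, 0.981) = 0.922

0.922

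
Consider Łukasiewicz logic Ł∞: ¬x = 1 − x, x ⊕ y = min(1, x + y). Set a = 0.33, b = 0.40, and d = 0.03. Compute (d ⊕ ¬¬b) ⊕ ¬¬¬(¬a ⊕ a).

¬b = 1 − 0.40 = 0.60
¬¬b = 1 − 0.60 = 0.40
d ⊕ ¬¬b = min(1, 0.03 + 0.40) = min(1, 0.43) = 0.43
¬a = 1 − 0.33 = 0.67
¬a ⊕ a = min(1, 0.67 + 0.33) = min(1, 1.00) = 1.00
¬(¬a ⊕ a) = 1 − 1.00 = 0.00
¬¬(¬a ⊕ a) = 1 − 0.00 = 1.00
¬¬¬(¬a ⊕ a) = 1 − 1.00 = 0.00
(d ⊕ ¬¬b) ⊕ ¬¬¬(¬a ⊕ a) = min(1, 0.43 + 0.00) = min(1, 0.43) = 0.43

0.43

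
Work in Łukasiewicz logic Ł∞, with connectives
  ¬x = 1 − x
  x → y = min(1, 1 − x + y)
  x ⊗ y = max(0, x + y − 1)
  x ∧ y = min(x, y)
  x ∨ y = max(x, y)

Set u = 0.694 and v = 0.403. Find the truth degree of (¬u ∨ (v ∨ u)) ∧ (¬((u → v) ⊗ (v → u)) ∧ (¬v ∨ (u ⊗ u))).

0.291

¬u = 1 − 0.694 = 0.306
v ∨ u = max(0.403, 0.694) = 0.694
¬u ∨ (v ∨ u) = max(0.306, 0.694) = 0.694
u → v = min(1, 1 − 0.694 + 0.403) = min(1, 0.709) = 0.709
v → u = min(1, 1 − 0.403 + 0.694) = min(1, 1.291) = 1.000
(u → v) ⊗ (v → u) = max(0, 0.709 + 1.000 − 1) = max(0, 0.709) = 0.709
¬((u → v) ⊗ (v → u)) = 1 − 0.709 = 0.291
¬v = 1 − 0.403 = 0.597
u ⊗ u = max(0, 0.694 + 0.694 − 1) = max(0, 0.388) = 0.388
¬v ∨ (u ⊗ u) = max(0.597, 0.388) = 0.597
¬((u → v) ⊗ (v → u)) ∧ (¬v ∨ (u ⊗ u)) = min(0.291, 0.597) = 0.291
(¬u ∨ (v ∨ u)) ∧ (¬((u → v) ⊗ (v → u)) ∧ (¬v ∨ (u ⊗ u))) = min(0.694, 0.291) = 0.291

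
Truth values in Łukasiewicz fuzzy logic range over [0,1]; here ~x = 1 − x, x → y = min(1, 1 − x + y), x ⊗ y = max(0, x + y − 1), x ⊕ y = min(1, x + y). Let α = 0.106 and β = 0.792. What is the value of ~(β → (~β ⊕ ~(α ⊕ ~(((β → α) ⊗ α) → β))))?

~β = 1 − 0.792 = 0.208
β → α = min(1, 1 − 0.792 + 0.106) = min(1, 0.314) = 0.314
(β → α) ⊗ α = max(0, 0.314 + 0.106 − 1) = max(0, -0.580) = 0.000
((β → α) ⊗ α) → β = min(1, 1 − 0.000 + 0.792) = min(1, 1.792) = 1.000
~(((β → α) ⊗ α) → β) = 1 − 1.000 = 0.000
α ⊕ ~(((β → α) ⊗ α) → β) = min(1, 0.106 + 0.000) = min(1, 0.106) = 0.106
~(α ⊕ ~(((β → α) ⊗ α) → β)) = 1 − 0.106 = 0.894
~β ⊕ ~(α ⊕ ~(((β → α) ⊗ α) → β)) = min(1, 0.208 + 0.894) = min(1, 1.102) = 1.000
β → (~β ⊕ ~(α ⊕ ~(((β → α) ⊗ α) → β))) = min(1, 1 − 0.792 + 1.000) = min(1, 1.208) = 1.000
~(β → (~β ⊕ ~(α ⊕ ~(((β → α) ⊗ α) → β)))) = 1 − 1.000 = 0.000

0.000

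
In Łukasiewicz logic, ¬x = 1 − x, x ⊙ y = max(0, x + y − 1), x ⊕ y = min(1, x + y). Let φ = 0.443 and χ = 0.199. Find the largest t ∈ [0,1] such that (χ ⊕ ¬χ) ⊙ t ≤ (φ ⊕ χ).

0.642

¬χ = 1 − 0.199 = 0.801
χ ⊕ ¬χ = min(1, 0.199 + 0.801) = min(1, 1.000) = 1.000
So the left factor is χ ⊕ ¬χ = 1.000.
φ ⊕ χ = min(1, 0.443 + 0.199) = min(1, 0.642) = 0.642
So the right-hand bound is φ ⊕ χ = 0.642.
The residuum of the Łukasiewicz t-norm gives the supremum: min(1, 1 − 1.000 + 0.642).
1 − 1.000 + 0.642 = 0.642, so t = min(1, 0.642) = 0.642.
Check: 1.000 ⊙ 0.642 = max(0, 0.642) = 0.642 ≤ 0.642.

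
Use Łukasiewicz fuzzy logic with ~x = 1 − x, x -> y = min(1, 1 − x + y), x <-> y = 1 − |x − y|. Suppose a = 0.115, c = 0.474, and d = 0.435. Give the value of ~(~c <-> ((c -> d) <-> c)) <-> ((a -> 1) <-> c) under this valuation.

~c = 1 − 0.474 = 0.526
c -> d = min(1, 1 − 0.474 + 0.435) = min(1, 0.961) = 0.961
(c -> d) <-> c = 1 − |0.961 − 0.474| = 1 − 0.487 = 0.513
~c <-> ((c -> d) <-> c) = 1 − |0.526 − 0.513| = 1 − 0.013 = 0.987
~(~c <-> ((c -> d) <-> c)) = 1 − 0.987 = 0.013
a -> 1 = min(1, 1 − 0.115 + 1.000) = min(1, 1.885) = 1.000
(a -> 1) <-> c = 1 − |1.000 − 0.474| = 1 − 0.526 = 0.474
~(~c <-> ((c -> d) <-> c)) <-> ((a -> 1) <-> c) = 1 − |0.013 − 0.474| = 1 − 0.461 = 0.539

0.539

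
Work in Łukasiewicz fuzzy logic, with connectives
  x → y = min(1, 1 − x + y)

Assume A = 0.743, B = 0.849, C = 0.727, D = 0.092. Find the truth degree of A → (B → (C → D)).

0.773

C → D = min(1, 1 − 0.727 + 0.092) = min(1, 0.365) = 0.365
B → (C → D) = min(1, 1 − 0.849 + 0.365) = min(1, 0.516) = 0.516
A → (B → (C → D)) = min(1, 1 − 0.743 + 0.516) = min(1, 0.773) = 0.773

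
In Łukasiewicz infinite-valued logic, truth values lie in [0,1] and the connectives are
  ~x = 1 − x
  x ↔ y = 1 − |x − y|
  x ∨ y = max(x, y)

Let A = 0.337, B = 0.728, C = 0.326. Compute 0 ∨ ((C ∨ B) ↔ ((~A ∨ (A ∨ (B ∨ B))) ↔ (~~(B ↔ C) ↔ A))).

C ∨ B = max(0.326, 0.728) = 0.728
~A = 1 − 0.337 = 0.663
B ∨ B = max(0.728, 0.728) = 0.728
A ∨ (B ∨ B) = max(0.337, 0.728) = 0.728
~A ∨ (A ∨ (B ∨ B)) = max(0.663, 0.728) = 0.728
B ↔ C = 1 − |0.728 − 0.326| = 1 − 0.402 = 0.598
~(B ↔ C) = 1 − 0.598 = 0.402
~~(B ↔ C) = 1 − 0.402 = 0.598
~~(B ↔ C) ↔ A = 1 − |0.598 − 0.337| = 1 − 0.261 = 0.739
(~A ∨ (A ∨ (B ∨ B))) ↔ (~~(B ↔ C) ↔ A) = 1 − |0.728 − 0.739| = 1 − 0.011 = 0.989
(C ∨ B) ↔ ((~A ∨ (A ∨ (B ∨ B))) ↔ (~~(B ↔ C) ↔ A)) = 1 − |0.728 − 0.989| = 1 − 0.261 = 0.739
0 ∨ ((C ∨ B) ↔ ((~A ∨ (A ∨ (B ∨ B))) ↔ (~~(B ↔ C) ↔ A))) = max(0.000, 0.739) = 0.739

0.739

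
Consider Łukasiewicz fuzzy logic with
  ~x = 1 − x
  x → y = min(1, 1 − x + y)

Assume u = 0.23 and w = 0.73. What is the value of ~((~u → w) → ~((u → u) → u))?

0.19

~u = 1 − 0.23 = 0.77
~u → w = min(1, 1 − 0.77 + 0.73) = min(1, 0.96) = 0.96
u → u = min(1, 1 − 0.23 + 0.23) = min(1, 1.00) = 1.00
(u → u) → u = min(1, 1 − 1.00 + 0.23) = min(1, 0.23) = 0.23
~((u → u) → u) = 1 − 0.23 = 0.77
(~u → w) → ~((u → u) → u) = min(1, 1 − 0.96 + 0.77) = min(1, 0.81) = 0.81
~((~u → w) → ~((u → u) → u)) = 1 − 0.81 = 0.19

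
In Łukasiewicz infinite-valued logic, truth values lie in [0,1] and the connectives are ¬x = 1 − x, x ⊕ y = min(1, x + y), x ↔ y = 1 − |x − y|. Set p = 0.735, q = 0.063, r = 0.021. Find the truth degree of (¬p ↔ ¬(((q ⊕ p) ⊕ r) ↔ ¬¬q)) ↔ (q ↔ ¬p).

¬p = 1 − 0.735 = 0.265
q ⊕ p = min(1, 0.063 + 0.735) = min(1, 0.798) = 0.798
(q ⊕ p) ⊕ r = min(1, 0.798 + 0.021) = min(1, 0.819) = 0.819
¬q = 1 − 0.063 = 0.937
¬¬q = 1 − 0.937 = 0.063
((q ⊕ p) ⊕ r) ↔ ¬¬q = 1 − |0.819 − 0.063| = 1 − 0.756 = 0.244
¬(((q ⊕ p) ⊕ r) ↔ ¬¬q) = 1 − 0.244 = 0.756
¬p ↔ ¬(((q ⊕ p) ⊕ r) ↔ ¬¬q) = 1 − |0.265 − 0.756| = 1 − 0.491 = 0.509
q ↔ ¬p = 1 − |0.063 − 0.265| = 1 − 0.202 = 0.798
(¬p ↔ ¬(((q ⊕ p) ⊕ r) ↔ ¬¬q)) ↔ (q ↔ ¬p) = 1 − |0.509 − 0.798| = 1 − 0.289 = 0.711

0.711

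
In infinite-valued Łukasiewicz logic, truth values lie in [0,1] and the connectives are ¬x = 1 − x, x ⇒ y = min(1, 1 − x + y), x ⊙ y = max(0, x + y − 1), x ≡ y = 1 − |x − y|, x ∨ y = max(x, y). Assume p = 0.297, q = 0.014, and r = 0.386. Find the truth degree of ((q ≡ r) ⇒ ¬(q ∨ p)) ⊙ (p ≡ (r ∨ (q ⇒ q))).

0.297

q ≡ r = 1 − |0.014 − 0.386| = 1 − 0.372 = 0.628
q ∨ p = max(0.014, 0.297) = 0.297
¬(q ∨ p) = 1 − 0.297 = 0.703
(q ≡ r) ⇒ ¬(q ∨ p) = min(1, 1 − 0.628 + 0.703) = min(1, 1.075) = 1.000
q ⇒ q = min(1, 1 − 0.014 + 0.014) = min(1, 1.000) = 1.000
r ∨ (q ⇒ q) = max(0.386, 1.000) = 1.000
p ≡ (r ∨ (q ⇒ q)) = 1 − |0.297 − 1.000| = 1 − 0.703 = 0.297
((q ≡ r) ⇒ ¬(q ∨ p)) ⊙ (p ≡ (r ∨ (q ⇒ q))) = max(0, 1.000 + 0.297 − 1) = max(0, 0.297) = 0.297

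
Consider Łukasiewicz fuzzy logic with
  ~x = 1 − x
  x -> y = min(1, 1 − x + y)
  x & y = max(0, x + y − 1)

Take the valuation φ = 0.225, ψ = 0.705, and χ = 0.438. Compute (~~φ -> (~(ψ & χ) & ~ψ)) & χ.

~φ = 1 − 0.225 = 0.775
~~φ = 1 − 0.775 = 0.225
ψ & χ = max(0, 0.705 + 0.438 − 1) = max(0, 0.143) = 0.143
~(ψ & χ) = 1 − 0.143 = 0.857
~ψ = 1 − 0.705 = 0.295
~(ψ & χ) & ~ψ = max(0, 0.857 + 0.295 − 1) = max(0, 0.152) = 0.152
~~φ -> (~(ψ & χ) & ~ψ) = min(1, 1 − 0.225 + 0.152) = min(1, 0.927) = 0.927
(~~φ -> (~(ψ & χ) & ~ψ)) & χ = max(0, 0.927 + 0.438 − 1) = max(0, 0.365) = 0.365

0.365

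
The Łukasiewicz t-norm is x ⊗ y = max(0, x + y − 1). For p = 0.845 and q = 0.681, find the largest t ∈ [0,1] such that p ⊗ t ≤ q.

The residuum of the Łukasiewicz t-norm gives the supremum: min(1, 1 − 0.845 + 0.681).
1 − 0.845 + 0.681 = 0.836, so t = min(1, 0.836) = 0.836.
Check: 0.845 ⊗ 0.836 = max(0, 0.681) = 0.681 ≤ 0.681.

0.836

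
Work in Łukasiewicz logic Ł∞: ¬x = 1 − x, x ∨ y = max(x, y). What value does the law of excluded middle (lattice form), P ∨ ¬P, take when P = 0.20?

0.80

¬P = 1 − 0.20 = 0.80
P ∨ ¬P = max(0.20, 0.80) = 0.80
(The value 0.80 < 1 shows this instance is not satisfied; not a Ł∞-tautology — its value is max(a, 1−a).)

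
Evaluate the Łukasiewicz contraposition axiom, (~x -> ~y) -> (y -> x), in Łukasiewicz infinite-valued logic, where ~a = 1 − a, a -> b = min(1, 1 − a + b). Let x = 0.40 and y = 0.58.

1.00

~x = 1 − 0.40 = 0.60
~y = 1 − 0.58 = 0.42
~x -> ~y = min(1, 1 − 0.60 + 0.42) = min(1, 0.82) = 0.82
y -> x = min(1, 1 − 0.58 + 0.40) = min(1, 0.82) = 0.82
(~x -> ~y) -> (y -> x) = min(1, 1 − 0.82 + 0.82) = min(1, 1.00) = 1.00
(As expected: an axiom of Ł∞, always 1.)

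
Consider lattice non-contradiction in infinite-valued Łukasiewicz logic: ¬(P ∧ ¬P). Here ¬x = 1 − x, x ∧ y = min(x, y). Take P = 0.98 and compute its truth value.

¬P = 1 − 0.98 = 0.02
P ∧ ¬P = min(0.98, 0.02) = 0.02
¬(P ∧ ¬P) = 1 − 0.02 = 0.98
(The value 0.98 < 1 shows this instance is not satisfied; not a Ł∞-tautology — its value is 1 − min(a, 1−a).)

0.98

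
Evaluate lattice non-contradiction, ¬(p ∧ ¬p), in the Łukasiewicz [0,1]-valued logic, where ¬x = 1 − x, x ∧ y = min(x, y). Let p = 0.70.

¬p = 1 − 0.70 = 0.30
p ∧ ¬p = min(0.70, 0.30) = 0.30
¬(p ∧ ¬p) = 1 − 0.30 = 0.70
(The value 0.70 < 1 shows this instance is not satisfied; not a Ł∞-tautology — its value is 1 − min(a, 1−a).)

0.70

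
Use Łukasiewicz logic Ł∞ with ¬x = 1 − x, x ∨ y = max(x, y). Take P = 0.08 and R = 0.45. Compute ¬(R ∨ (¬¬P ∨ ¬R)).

0.45

¬P = 1 − 0.08 = 0.92
¬¬P = 1 − 0.92 = 0.08
¬R = 1 − 0.45 = 0.55
¬¬P ∨ ¬R = max(0.08, 0.55) = 0.55
R ∨ (¬¬P ∨ ¬R) = max(0.45, 0.55) = 0.55
¬(R ∨ (¬¬P ∨ ¬R)) = 1 − 0.55 = 0.45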